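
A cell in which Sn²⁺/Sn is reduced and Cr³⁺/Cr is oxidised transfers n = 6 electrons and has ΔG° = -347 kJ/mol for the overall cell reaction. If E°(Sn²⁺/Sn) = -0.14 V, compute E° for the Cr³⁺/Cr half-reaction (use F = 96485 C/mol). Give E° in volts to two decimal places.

E°cell = −ΔG°/(nF) = −(-347×10³)/((6)(96485)) = +0.599 V.
Since Sn²⁺/Sn is the cathode and Cr³⁺/Cr the anode, E°cell = E°(Sn²⁺/Sn) − E°(Cr³⁺/Cr).
So E°(Cr³⁺/Cr) = E°(Sn²⁺/Sn) − E°cell = (-0.14) − (+0.599) = -0.74 V.

-0.74 V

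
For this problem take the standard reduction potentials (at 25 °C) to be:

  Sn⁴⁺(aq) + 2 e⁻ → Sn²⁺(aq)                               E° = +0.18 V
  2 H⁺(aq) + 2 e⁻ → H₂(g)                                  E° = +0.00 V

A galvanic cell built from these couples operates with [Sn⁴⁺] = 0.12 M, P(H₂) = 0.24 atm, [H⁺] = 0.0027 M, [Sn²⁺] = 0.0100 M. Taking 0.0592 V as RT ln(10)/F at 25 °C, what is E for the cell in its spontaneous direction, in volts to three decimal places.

Sn⁴⁺/Sn²⁺ is the cathode (higher E°), H⁺/H₂ the anode: E°cell = +0.18 − (+0.00) = +0.18 V, n = 2.
Overall: Sn⁴⁺(aq) + H₂(g) → Sn²⁺(aq) + 2 H⁺(aq)
Q = [Sn²⁺]·[H⁺]^2 / ([Sn⁴⁺]·P(H₂)); log Q = -5.597.
E = E° − (0.0592/n) log Q = +0.18 − (0.0592/2)(-5.597) = +0.346 V.

+0.346 V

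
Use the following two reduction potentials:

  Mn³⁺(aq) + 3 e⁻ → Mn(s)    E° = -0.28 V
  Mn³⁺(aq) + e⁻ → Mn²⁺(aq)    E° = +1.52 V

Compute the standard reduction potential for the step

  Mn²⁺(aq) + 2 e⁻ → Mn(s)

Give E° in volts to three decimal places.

Sequential free energies add, so n₃E°₃ = n₁E°₁ + n₂E°₂.
With n₃ = 3, and the known step contributing 1×(+1.52) V, the unknown satisfies 2·E° = 3×(-0.28) − 1×(+1.52) = -2.360.
E° = -2.360 / 2 = -1.180 V.

-1.180 V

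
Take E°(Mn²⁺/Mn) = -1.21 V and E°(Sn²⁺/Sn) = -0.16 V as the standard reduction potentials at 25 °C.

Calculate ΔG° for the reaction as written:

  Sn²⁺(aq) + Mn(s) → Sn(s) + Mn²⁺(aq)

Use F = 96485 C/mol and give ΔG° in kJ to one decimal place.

As written, Sn²⁺/Sn is reduced (cathode) and Mn²⁺/Mn is oxidised (anode), so E°cell = (-0.16) − (-1.21) = +1.05 V.
Balancing electrons gives n = 2.
ΔG° = −nFE° = −(2)(96485)(+1.05) = -202,618 J = -202.6 kJ.

-202.6 kJ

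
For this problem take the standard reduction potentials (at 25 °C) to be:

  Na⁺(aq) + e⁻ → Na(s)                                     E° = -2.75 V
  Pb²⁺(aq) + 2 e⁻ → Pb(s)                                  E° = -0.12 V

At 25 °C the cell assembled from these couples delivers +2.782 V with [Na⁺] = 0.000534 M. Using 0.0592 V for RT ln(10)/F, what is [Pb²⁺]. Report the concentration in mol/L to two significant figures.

0.039 M

Pb²⁺/Pb is the cathode, Na⁺/Na the anode: E°cell = +2.63 V, n = 2.
Overall reaction: Pb²⁺(aq) + 2 Na(s) → Pb(s) + 2 Na⁺(aq); Q = [Na⁺]^2/[Pb²⁺]^1.
From E = E° − (0.0592/n) log Q: log Q = (E° − E)·n/0.0592 = (+2.63 − (+2.782))·2/0.0592 = -5.1351.
So 1·log[Pb²⁺] = 2·log(0.000534) − log Q = -6.5449 − (-5.1351) = -1.4098; [Pb²⁺] = 10^(-1.4098) ≈ 0.039 M.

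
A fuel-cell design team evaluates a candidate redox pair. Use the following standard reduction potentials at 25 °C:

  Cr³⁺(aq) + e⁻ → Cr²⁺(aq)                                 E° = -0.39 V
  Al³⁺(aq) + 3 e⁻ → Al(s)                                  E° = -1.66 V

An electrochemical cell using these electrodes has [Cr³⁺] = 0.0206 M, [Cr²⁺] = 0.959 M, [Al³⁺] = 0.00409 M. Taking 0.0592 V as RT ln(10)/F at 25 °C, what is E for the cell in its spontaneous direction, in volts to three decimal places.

Cr³⁺/Cr²⁺ is the cathode (higher E°), Al³⁺/Al the anode: E°cell = -0.39 − (-1.66) = +1.27 V, n = 3.
Overall: 3 Cr³⁺(aq) + Al(s) → 3 Cr²⁺(aq) + Al³⁺(aq)
Q = [Cr²⁺]^3·[Al³⁺] / ([Cr³⁺]^3); log Q = 2.616.
E = E° − (0.0592/n) log Q = +1.27 − (0.0592/3)(2.616) = +1.218 V.

+1.218 V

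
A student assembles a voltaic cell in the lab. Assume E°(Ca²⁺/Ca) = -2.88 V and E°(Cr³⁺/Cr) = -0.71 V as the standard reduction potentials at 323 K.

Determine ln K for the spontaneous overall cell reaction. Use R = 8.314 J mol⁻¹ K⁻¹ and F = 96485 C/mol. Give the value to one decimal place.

Cathode: Cr³⁺/Cr; anode: Ca²⁺/Ca. E°cell = (-0.71) − (-2.88) = +2.17 V, with n = 6.
ΔG° = −nFE° = −RT ln K, so ln K = nFE°/(RT) = (6)(96485)(+2.17) / ((8.314)(323)) = 467.798.

467.8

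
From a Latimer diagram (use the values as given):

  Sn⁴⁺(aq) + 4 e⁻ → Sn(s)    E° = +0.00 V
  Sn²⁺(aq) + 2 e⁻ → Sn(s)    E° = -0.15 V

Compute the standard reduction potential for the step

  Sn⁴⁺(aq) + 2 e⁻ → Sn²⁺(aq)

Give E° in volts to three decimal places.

Sequential free energies add, so n₃E°₃ = n₁E°₁ + n₂E°₂.
With n₃ = 4, and the known step contributing 2×(-0.15) V, the unknown satisfies 2·E° = 4×(+0.00) − 2×(-0.15) = +0.300.
E° = +0.300 / 2 = +0.150 V.

+0.150 V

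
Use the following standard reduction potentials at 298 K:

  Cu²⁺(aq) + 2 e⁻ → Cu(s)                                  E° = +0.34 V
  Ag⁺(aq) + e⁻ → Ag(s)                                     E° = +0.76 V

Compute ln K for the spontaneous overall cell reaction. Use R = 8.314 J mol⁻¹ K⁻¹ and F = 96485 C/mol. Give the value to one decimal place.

Cathode: Ag⁺/Ag; anode: Cu²⁺/Cu. E°cell = (+0.76) − (+0.34) = +0.42 V, with n = 2.
ΔG° = −nFE° = −RT ln K, so ln K = nFE°/(RT) = (2)(96485)(+0.42) / ((8.314)(298)) = 32.712.

32.7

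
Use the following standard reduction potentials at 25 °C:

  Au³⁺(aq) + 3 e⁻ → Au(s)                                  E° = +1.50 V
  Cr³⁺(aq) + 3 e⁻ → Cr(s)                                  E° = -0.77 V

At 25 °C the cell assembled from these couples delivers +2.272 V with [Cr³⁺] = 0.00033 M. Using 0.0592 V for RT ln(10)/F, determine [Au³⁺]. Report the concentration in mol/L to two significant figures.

0.00042 M

Au³⁺/Au is the cathode, Cr³⁺/Cr the anode: E°cell = +2.27 V, n = 3.
Overall reaction: Au³⁺(aq) + Cr(s) → Au(s) + Cr³⁺(aq); Q = [Cr³⁺]^1/[Au³⁺]^1.
From E = E° − (0.0592/n) log Q: log Q = (E° − E)·n/0.0592 = (+2.27 − (+2.272))·3/0.0592 = -0.1014.
So 1·log[Au³⁺] = 1·log(0.00033) − log Q = -3.4815 − (-0.1014) = -3.3801; [Au³⁺] = 10^(-3.3801) ≈ 0.00042 M.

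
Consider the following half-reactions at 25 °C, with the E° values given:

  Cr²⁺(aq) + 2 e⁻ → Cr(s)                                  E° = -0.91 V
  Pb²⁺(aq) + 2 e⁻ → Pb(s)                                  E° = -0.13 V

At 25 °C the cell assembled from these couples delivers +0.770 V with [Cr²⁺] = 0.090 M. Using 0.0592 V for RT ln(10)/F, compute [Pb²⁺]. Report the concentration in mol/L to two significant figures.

0.041 M

Pb²⁺/Pb is the cathode, Cr²⁺/Cr the anode: E°cell = +0.78 V, n = 2.
Overall reaction: Pb²⁺(aq) + Cr(s) → Pb(s) + Cr²⁺(aq); Q = [Cr²⁺]^1/[Pb²⁺]^1.
From E = E° − (0.0592/n) log Q: log Q = (E° − E)·n/0.0592 = (+0.78 − (+0.770))·2/0.0592 = 0.3378.
So 1·log[Pb²⁺] = 1·log(0.09) − log Q = -1.0458 − (0.3378) = -1.3836; [Pb²⁺] = 10^(-1.3836) ≈ 0.041 M.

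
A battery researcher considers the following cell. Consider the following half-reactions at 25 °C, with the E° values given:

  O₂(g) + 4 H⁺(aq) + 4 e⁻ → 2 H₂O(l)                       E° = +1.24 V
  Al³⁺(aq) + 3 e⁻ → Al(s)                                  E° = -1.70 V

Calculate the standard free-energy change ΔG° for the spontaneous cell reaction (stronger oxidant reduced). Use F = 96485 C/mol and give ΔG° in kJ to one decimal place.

O₂/H₂O (E° = +1.24 V) is the cathode; Al³⁺/Al (E° = -1.70 V) is the anode, so E°cell = +2.94 V.
Balancing electrons gives n = 12 (lcm of 4 and 3).
ΔG° = −nFE° = −(12)(96485)(+2.94) = -3,403,991 J = -3404.0 kJ.

-3404.0 kJ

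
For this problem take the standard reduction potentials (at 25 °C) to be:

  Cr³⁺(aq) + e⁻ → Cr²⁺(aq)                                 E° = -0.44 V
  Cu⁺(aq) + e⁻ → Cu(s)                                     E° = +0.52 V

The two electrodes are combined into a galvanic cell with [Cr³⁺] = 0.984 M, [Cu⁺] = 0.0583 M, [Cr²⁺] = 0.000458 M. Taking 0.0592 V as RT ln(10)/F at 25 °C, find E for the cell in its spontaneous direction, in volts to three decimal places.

Cu⁺/Cu is the cathode (higher E°), Cr³⁺/Cr²⁺ the anode: E°cell = +0.52 − (-0.44) = +0.96 V, n = 1.
Overall: Cu⁺(aq) + Cr²⁺(aq) → Cu(s) + Cr³⁺(aq)
Q = [Cr³⁺] / ([Cu⁺]·[Cr²⁺]); log Q = 4.566.
E = E° − (0.0592/n) log Q = +0.96 − (0.0592/1)(4.566) = +0.690 V.

+0.690 V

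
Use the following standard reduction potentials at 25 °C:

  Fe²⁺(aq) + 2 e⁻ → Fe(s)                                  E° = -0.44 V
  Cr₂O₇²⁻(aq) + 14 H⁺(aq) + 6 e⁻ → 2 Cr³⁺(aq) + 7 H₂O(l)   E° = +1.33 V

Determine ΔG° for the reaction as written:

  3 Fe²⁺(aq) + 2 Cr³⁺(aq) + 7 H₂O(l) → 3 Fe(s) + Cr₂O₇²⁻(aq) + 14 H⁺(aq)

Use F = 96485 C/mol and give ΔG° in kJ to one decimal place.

As written, Fe²⁺/Fe is reduced (cathode) and Cr₂O₇²⁻/Cr³⁺ is oxidised (anode), so E°cell = (-0.44) − (+1.33) = -1.77 V.
Balancing electrons gives n = 6.
ΔG° = −nFE° = −(6)(96485)(-1.77) = 1,024,671 J = +1024.7 kJ.

+1024.7 kJ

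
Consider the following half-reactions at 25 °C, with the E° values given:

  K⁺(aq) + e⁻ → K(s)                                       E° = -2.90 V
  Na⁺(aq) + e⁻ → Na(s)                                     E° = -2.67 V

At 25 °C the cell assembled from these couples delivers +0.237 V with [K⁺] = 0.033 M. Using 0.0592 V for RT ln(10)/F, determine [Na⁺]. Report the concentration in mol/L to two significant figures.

0.043 M

Na⁺/Na is the cathode, K⁺/K the anode: E°cell = +0.23 V, n = 1.
Overall reaction: Na⁺(aq) + K(s) → Na(s) + K⁺(aq); Q = [K⁺]^1/[Na⁺]^1.
From E = E° − (0.0592/n) log Q: log Q = (E° − E)·n/0.0592 = (+0.23 − (+0.237))·1/0.0592 = -0.1182.
So 1·log[Na⁺] = 1·log(0.033) − log Q = -1.4815 − (-0.1182) = -1.3633; [Na⁺] = 10^(-1.3633) ≈ 0.043 M.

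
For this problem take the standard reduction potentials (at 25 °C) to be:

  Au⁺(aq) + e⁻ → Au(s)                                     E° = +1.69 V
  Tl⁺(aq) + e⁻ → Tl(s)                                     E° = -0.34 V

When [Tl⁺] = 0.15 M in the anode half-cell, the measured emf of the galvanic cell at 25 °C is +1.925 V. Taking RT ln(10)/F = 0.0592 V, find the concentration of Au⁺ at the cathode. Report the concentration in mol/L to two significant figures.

0.0025 M

Au⁺/Au is the cathode, Tl⁺/Tl the anode: E°cell = +2.03 V, n = 1.
Overall reaction: Au⁺(aq) + Tl(s) → Au(s) + Tl⁺(aq); Q = [Tl⁺]^1/[Au⁺]^1.
From E = E° − (0.0592/n) log Q: log Q = (E° − E)·n/0.0592 = (+2.03 − (+1.925))·1/0.0592 = 1.7736.
So 1·log[Au⁺] = 1·log(0.15) − log Q = -0.8239 − (1.7736) = -2.5975; [Au⁺] = 10^(-2.5975) ≈ 0.0025 M.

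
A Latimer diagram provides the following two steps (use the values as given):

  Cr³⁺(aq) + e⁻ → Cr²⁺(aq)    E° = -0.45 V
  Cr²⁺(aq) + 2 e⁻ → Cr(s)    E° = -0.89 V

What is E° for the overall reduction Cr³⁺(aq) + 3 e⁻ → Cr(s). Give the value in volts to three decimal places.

-0.743 V

Since ΔG° = −nFE° is additive over sequential reductions, n₃E°₃ = n₁E°₁ + n₂E°₂.
E°₃ = (1×-0.45 + 2×-0.89) / 3 = (-2.230) / 3 = -0.743 V.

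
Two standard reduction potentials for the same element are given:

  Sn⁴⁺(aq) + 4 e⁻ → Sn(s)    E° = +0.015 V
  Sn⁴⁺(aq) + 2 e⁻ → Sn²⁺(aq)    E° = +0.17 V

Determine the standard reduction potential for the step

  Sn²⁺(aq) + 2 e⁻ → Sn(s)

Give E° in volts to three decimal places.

Sequential free energies add, so n₃E°₃ = n₁E°₁ + n₂E°₂.
With n₃ = 4, and the known step contributing 2×(+0.17) V, the unknown satisfies 2·E° = 4×(+0.015) − 2×(+0.17) = -0.280.
E° = -0.280 / 2 = -0.140 V.

-0.140 V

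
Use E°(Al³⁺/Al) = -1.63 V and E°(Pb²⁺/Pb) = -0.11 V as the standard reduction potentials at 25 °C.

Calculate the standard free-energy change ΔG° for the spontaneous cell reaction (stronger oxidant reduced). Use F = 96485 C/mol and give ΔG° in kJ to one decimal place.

Pb²⁺/Pb (E° = -0.11 V) is the cathode; Al³⁺/Al (E° = -1.63 V) is the anode, so E°cell = +1.52 V.
Balancing electrons gives n = 6 (lcm of 2 and 3).
ΔG° = −nFE° = −(6)(96485)(+1.52) = -879,943 J = -879.9 kJ.

-879.9 kJ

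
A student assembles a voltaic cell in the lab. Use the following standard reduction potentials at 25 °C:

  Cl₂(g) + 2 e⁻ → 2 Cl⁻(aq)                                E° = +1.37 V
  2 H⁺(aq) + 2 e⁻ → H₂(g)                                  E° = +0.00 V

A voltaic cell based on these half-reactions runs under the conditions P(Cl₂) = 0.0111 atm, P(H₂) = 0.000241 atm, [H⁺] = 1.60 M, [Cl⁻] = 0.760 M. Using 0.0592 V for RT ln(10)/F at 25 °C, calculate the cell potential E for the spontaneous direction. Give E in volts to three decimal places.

Cl₂/Cl⁻ is the cathode (higher E°), H⁺/H₂ the anode: E°cell = +1.37 − (+0.00) = +1.37 V, n = 2.
Overall: Cl₂(g) + H₂(g) → 2 Cl⁻(aq) + 2 H⁺(aq)
Q = [Cl⁻]^2·[H⁺]^2 / (P(Cl₂)·P(H₂)); log Q = 5.743.
E = E° − (0.0592/n) log Q = +1.37 − (0.0592/2)(5.743) = +1.200 V.

+1.200 V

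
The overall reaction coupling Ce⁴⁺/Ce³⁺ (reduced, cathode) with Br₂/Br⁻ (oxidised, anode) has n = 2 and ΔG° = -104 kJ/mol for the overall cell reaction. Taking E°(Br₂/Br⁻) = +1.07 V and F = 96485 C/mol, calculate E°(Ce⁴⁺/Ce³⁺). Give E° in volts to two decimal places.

E°cell = −ΔG°/(nF) = −(-104×10³)/((2)(96485)) = +0.539 V.
Since Ce⁴⁺/Ce³⁺ is the cathode and Br₂/Br⁻ the anode, E°cell = E°(Ce⁴⁺/Ce³⁺) − E°(Br₂/Br⁻).
So E°(Ce⁴⁺/Ce³⁺) = E°cell + E°(Br₂/Br⁻) = +0.539 + (+1.07) = +1.61 V.

+1.61 V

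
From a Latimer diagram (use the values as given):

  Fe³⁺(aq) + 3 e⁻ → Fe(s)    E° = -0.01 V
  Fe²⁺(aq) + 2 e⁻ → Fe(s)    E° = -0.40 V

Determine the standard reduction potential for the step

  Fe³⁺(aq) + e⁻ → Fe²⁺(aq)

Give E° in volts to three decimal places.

Sequential free energies add, so n₃E°₃ = n₁E°₁ + n₂E°₂.
With n₃ = 3, and the known step contributing 2×(-0.40) V, the unknown satisfies 1·E° = 3×(-0.01) − 2×(-0.40) = +0.770.
E° = +0.770 / 1 = +0.770 V.

+0.770 V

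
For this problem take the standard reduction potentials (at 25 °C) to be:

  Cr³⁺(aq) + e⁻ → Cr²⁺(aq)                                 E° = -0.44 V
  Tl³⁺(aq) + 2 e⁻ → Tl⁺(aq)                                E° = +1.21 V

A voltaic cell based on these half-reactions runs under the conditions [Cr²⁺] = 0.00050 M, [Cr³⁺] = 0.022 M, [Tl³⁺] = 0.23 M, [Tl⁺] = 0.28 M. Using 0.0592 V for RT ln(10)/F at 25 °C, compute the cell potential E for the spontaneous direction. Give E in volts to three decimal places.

Tl³⁺/Tl⁺ is the cathode (higher E°), Cr³⁺/Cr²⁺ the anode: E°cell = +1.21 − (-0.44) = +1.65 V, n = 2.
Overall: Tl³⁺(aq) + 2 Cr²⁺(aq) → Tl⁺(aq) + 2 Cr³⁺(aq)
Q = [Tl⁺]·[Cr³⁺]^2 / ([Tl³⁺]·[Cr²⁺]^2); log Q = 3.372.
E = E° − (0.0592/n) log Q = +1.65 − (0.0592/2)(3.372) = +1.550 V.

+1.550 V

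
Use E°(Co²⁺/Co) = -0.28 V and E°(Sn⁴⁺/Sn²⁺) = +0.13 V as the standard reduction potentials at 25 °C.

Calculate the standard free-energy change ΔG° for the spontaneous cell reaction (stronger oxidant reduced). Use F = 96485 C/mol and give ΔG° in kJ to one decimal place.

Sn⁴⁺/Sn²⁺ (E° = +0.13 V) is the cathode; Co²⁺/Co (E° = -0.28 V) is the anode, so E°cell = +0.41 V.
Balancing electrons gives n = 2 (lcm of 2 and 2).
ΔG° = −nFE° = −(2)(96485)(+0.41) = -79,118 J = -79.1 kJ.

-79.1 kJ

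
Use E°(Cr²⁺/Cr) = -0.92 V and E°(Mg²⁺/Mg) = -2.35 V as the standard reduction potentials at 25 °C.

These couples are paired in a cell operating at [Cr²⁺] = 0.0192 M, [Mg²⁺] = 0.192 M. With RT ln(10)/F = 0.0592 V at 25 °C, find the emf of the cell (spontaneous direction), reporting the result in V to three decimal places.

+1.400 V

Cr²⁺/Cr is the cathode (higher E°), Mg²⁺/Mg the anode: E°cell = -0.92 − (-2.35) = +1.43 V, n = 2.
Overall: Cr²⁺(aq) + Mg(s) → Cr(s) + Mg²⁺(aq)
Q = [Mg²⁺] / ([Cr²⁺]); log Q = 1.000.
E = E° − (0.0592/n) log Q = +1.43 − (0.0592/2)(1.000) = +1.400 V.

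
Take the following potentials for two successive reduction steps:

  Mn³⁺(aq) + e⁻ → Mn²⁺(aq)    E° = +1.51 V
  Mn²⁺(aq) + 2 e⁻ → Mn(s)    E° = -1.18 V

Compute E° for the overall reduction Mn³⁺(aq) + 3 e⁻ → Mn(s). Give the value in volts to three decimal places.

Since ΔG° = −nFE° is additive over sequential reductions, n₃E°₃ = n₁E°₁ + n₂E°₂.
E°₃ = (1×+1.51 + 2×-1.18) / 3 = (-0.850) / 3 = -0.283 V.
Simply averaging or adding the two E° values would be wrong; the electron-weighted sum is required.

-0.283 V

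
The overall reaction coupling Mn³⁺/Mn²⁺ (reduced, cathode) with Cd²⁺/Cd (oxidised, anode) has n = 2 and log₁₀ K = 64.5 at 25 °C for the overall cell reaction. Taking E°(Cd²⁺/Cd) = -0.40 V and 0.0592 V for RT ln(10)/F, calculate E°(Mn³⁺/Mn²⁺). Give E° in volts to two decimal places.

+1.51 V

E°cell = (0.0592/n)·log K = (0.0592/2)(64.5) = +1.909 V.
Since Mn³⁺/Mn²⁺ is the cathode and Cd²⁺/Cd the anode, E°cell = E°(Mn³⁺/Mn²⁺) − E°(Cd²⁺/Cd).
So E°(Mn³⁺/Mn²⁺) = E°cell + E°(Cd²⁺/Cd) = +1.909 + (-0.40) = +1.51 V.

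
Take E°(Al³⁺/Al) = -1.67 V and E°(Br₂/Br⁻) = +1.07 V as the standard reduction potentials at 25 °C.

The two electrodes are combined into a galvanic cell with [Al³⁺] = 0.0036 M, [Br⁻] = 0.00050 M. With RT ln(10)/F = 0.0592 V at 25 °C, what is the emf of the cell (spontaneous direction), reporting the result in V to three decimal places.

+2.984 V

Br₂/Br⁻ is the cathode (higher E°), Al³⁺/Al the anode: E°cell = +1.07 − (-1.67) = +2.74 V, n = 6.
Overall: 3 Br₂(l) + 2 Al(s) → 6 Br⁻(aq) + 2 Al³⁺(aq)
Q = [Br⁻]^6·[Al³⁺]^2; log Q = -24.694.
E = E° − (0.0592/n) log Q = +2.74 − (0.0592/6)(-24.694) = +2.984 V.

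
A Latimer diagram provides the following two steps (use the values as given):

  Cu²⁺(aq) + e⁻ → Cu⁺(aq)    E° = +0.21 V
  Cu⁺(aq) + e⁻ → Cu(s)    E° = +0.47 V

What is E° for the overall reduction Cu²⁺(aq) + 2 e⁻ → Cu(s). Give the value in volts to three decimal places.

+0.340 V

Standard free energies of sequential steps add: ΔG°₃ = ΔG°₁ + ΔG°₂, so n₃E°₃ = n₁E°₁ + n₂E°₂.
E°₃ = (1×+0.21 + 1×+0.47) / 2 = (+0.680) / 2 = +0.340 V.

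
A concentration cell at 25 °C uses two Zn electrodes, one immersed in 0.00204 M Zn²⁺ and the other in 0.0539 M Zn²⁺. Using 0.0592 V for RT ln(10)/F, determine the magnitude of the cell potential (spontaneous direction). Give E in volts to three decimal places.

+0.042 V

For a concentration cell E°cell = 0. The 0.0539 M side is the cathode (reduction is favoured where [Zn²⁺] is higher).
With n = 2, E = −(0.0592/2) log([Zn²⁺]ₐₙ/[Zn²⁺]꜀ₐₜ) = −(0.0592/2) log(0.00204/0.0539) = −(0.0592/2)(-1.422) = +0.042 V.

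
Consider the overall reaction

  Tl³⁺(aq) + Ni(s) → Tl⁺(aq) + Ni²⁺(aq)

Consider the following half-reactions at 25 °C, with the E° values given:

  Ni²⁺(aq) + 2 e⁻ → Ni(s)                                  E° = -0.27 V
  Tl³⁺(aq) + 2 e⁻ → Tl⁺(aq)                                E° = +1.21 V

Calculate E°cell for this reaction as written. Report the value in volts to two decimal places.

The Tl³⁺/Tl⁺ couple has the higher reduction potential, so it is the cathode; Ni²⁺/Ni is oxidised at the anode.
E°cell = E°(cathode) − E°(anode) = (+1.21) − (-0.27) = +1.48 V.

+1.48 V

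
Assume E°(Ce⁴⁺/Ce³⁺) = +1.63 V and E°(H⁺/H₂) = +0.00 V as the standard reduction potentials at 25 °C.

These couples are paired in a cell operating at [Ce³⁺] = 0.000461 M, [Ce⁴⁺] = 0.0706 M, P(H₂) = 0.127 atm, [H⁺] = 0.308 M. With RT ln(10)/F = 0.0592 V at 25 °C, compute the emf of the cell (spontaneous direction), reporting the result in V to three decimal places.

+1.763 V

Ce⁴⁺/Ce³⁺ is the cathode (higher E°), H⁺/H₂ the anode: E°cell = +1.63 − (+0.00) = +1.63 V, n = 2.
Overall: 2 Ce⁴⁺(aq) + H₂(g) → 2 Ce³⁺(aq) + 2 H⁺(aq)
Q = [Ce³⁺]^2·[H⁺]^2 / ([Ce⁴⁺]^2·P(H₂)); log Q = -4.497.
E = E° − (0.0592/n) log Q = +1.63 − (0.0592/2)(-4.497) = +1.763 V.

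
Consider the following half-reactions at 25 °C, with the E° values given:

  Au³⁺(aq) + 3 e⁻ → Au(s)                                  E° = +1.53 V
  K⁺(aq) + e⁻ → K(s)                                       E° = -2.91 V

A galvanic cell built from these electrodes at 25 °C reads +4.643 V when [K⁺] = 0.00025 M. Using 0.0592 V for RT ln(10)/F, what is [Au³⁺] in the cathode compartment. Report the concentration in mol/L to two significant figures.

0.30 M

Au³⁺/Au is the cathode, K⁺/K the anode: E°cell = +4.44 V, n = 3.
Overall reaction: Au³⁺(aq) + 3 K(s) → Au(s) + 3 K⁺(aq); Q = [K⁺]^3/[Au³⁺]^1.
From E = E° − (0.0592/n) log Q: log Q = (E° − E)·n/0.0592 = (+4.44 − (+4.643))·3/0.0592 = -10.2872.
So 1·log[Au³⁺] = 3·log(0.00025) − log Q = -10.8062 − (-10.2872) = -0.5190; [Au³⁺] = 10^(-0.5190) ≈ 0.30 M.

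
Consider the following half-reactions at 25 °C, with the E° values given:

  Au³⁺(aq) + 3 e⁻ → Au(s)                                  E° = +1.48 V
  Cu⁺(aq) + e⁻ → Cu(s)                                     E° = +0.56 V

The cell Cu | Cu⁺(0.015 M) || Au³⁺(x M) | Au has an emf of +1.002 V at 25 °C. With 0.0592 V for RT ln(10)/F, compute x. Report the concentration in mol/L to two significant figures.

Au³⁺/Au is the cathode, Cu⁺/Cu the anode: E°cell = +0.92 V, n = 3.
Overall reaction: Au³⁺(aq) + 3 Cu(s) → Au(s) + 3 Cu⁺(aq); Q = [Cu⁺]^3/[Au³⁺]^1.
From E = E° − (0.0592/n) log Q: log Q = (E° − E)·n/0.0592 = (+0.92 − (+1.002))·3/0.0592 = -4.1554.
So 1·log[Au³⁺] = 3·log(0.015) − log Q = -5.4717 − (-4.1554) = -1.3163; [Au³⁺] = 10^(-1.3163) ≈ 0.048 M.

0.048 M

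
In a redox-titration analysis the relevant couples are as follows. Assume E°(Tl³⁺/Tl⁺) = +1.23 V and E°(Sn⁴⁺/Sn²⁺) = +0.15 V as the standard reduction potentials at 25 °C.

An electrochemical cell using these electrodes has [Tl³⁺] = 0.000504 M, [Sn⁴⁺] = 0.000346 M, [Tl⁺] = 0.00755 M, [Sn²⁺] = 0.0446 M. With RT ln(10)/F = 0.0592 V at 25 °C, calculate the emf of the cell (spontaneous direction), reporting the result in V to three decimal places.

Tl³⁺/Tl⁺ is the cathode (higher E°), Sn⁴⁺/Sn²⁺ the anode: E°cell = +1.23 − (+0.15) = +1.08 V, n = 2.
Overall: Tl³⁺(aq) + Sn²⁺(aq) → Tl⁺(aq) + Sn⁴⁺(aq)
Q = [Tl⁺]·[Sn⁴⁺] / ([Tl³⁺]·[Sn²⁺]); log Q = -0.935.
E = E° − (0.0592/n) log Q = +1.08 − (0.0592/2)(-0.935) = +1.108 V.

+1.108 V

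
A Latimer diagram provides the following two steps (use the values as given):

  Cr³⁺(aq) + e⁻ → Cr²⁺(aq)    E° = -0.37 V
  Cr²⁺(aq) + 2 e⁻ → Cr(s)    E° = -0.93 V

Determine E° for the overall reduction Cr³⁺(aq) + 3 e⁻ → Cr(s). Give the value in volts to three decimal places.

-0.743 V

Adding the free-energy changes (−nFE°) of the two steps gives −n₃FE°₃ = −n₁FE°₁ − n₂FE°₂.
E°₃ = (1×-0.37 + 2×-0.93) / 3 = (-2.230) / 3 = -0.743 V.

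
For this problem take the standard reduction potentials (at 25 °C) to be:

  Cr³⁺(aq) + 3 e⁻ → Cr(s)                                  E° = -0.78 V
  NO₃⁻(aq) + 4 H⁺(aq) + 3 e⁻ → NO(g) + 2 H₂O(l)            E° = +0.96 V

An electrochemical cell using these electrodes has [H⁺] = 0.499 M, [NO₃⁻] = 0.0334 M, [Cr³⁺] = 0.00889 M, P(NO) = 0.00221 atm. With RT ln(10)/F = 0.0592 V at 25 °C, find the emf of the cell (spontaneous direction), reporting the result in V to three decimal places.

+1.780 V

NO₃⁻/NO is the cathode (higher E°), Cr³⁺/Cr the anode: E°cell = +0.96 − (-0.78) = +1.74 V, n = 3.
Overall: NO₃⁻(aq) + 4 H⁺(aq) + Cr(s) → NO(g) + 2 H₂O(l) + Cr³⁺(aq)
Q = P(NO)·[Cr³⁺] / ([NO₃⁻]·[H⁺]^4); log Q = -2.023.
E = E° − (0.0592/n) log Q = +1.74 − (0.0592/3)(-2.023) = +1.780 V.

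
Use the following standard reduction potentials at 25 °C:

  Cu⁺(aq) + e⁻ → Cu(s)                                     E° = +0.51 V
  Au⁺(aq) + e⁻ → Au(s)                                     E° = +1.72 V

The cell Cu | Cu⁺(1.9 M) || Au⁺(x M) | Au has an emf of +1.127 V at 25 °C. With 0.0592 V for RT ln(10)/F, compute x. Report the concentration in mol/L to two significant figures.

Au⁺/Au is the cathode, Cu⁺/Cu the anode: E°cell = +1.21 V, n = 1.
Overall reaction: Au⁺(aq) + Cu(s) → Au(s) + Cu⁺(aq); Q = [Cu⁺]^1/[Au⁺]^1.
From E = E° − (0.0592/n) log Q: log Q = (E° − E)·n/0.0592 = (+1.21 − (+1.127))·1/0.0592 = 1.4020.
So 1·log[Au⁺] = 1·log(1.9) − log Q = 0.2788 − (1.4020) = -1.1232; [Au⁺] = 10^(-1.1232) ≈ 0.075 M.

0.075 M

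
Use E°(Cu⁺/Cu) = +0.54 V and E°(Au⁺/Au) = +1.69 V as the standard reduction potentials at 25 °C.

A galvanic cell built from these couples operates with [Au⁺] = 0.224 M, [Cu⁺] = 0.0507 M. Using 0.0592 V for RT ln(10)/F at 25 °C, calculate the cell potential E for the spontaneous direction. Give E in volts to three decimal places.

+1.188 V

Au⁺/Au is the cathode (higher E°), Cu⁺/Cu the anode: E°cell = +1.69 − (+0.54) = +1.15 V, n = 1.
Overall: Au⁺(aq) + Cu(s) → Au(s) + Cu⁺(aq)
Q = [Cu⁺] / ([Au⁺]); log Q = -0.645.
E = E° − (0.0592/n) log Q = +1.15 − (0.0592/1)(-0.645) = +1.188 V.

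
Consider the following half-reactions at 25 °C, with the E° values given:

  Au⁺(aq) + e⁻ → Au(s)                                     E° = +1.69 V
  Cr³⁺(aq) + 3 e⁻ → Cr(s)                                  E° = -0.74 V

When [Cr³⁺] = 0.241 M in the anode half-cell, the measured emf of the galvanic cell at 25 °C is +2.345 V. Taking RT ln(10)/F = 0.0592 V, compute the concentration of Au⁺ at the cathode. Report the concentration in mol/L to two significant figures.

Au⁺/Au is the cathode, Cr³⁺/Cr the anode: E°cell = +2.43 V, n = 3.
Overall reaction: 3 Au⁺(aq) + Cr(s) → 3 Au(s) + Cr³⁺(aq); Q = [Cr³⁺]^1/[Au⁺]^3.
From E = E° − (0.0592/n) log Q: log Q = (E° − E)·n/0.0592 = (+2.43 − (+2.345))·3/0.0592 = 4.3074.
So 3·log[Au⁺] = 1·log(0.241) − log Q = -0.6180 − (4.3074) = -4.9254; log[Au⁺] = -4.9254 / 3 = -1.6418; [Au⁺] = 10^(-1.6418) ≈ 0.023 M.

0.023 M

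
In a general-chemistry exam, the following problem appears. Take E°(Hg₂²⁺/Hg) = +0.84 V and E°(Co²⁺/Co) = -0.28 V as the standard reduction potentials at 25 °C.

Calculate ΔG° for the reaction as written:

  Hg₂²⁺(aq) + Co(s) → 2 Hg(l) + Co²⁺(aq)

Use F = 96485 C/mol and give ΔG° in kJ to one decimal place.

As written, Hg₂²⁺/Hg is reduced (cathode) and Co²⁺/Co is oxidised (anode), so E°cell = (+0.84) − (-0.28) = +1.12 V.
Balancing electrons gives n = 2.
ΔG° = −nFE° = −(2)(96485)(+1.12) = -216,126 J = -216.1 kJ.

-216.1 kJ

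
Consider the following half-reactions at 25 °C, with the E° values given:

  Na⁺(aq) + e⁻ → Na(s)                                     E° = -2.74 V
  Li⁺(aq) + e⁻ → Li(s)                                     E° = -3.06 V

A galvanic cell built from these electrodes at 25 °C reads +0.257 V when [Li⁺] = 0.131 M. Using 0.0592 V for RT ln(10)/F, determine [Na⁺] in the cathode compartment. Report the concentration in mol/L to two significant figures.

0.011 M

Na⁺/Na is the cathode, Li⁺/Li the anode: E°cell = +0.32 V, n = 1.
Overall reaction: Na⁺(aq) + Li(s) → Na(s) + Li⁺(aq); Q = [Li⁺]^1/[Na⁺]^1.
From E = E° − (0.0592/n) log Q: log Q = (E° − E)·n/0.0592 = (+0.32 − (+0.257))·1/0.0592 = 1.0642.
So 1·log[Na⁺] = 1·log(0.131) − log Q = -0.8827 − (1.0642) = -1.9469; [Na⁺] = 10^(-1.9469) ≈ 0.011 M.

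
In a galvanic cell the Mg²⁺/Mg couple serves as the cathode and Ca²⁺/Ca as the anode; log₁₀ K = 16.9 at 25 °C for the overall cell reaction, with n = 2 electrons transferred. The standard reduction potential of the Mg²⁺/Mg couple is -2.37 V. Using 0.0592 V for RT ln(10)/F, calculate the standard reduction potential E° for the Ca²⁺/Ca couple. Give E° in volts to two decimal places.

E°cell = (0.0592/n)·log K = (0.0592/2)(16.9) = +0.500 V.
Since Mg²⁺/Mg is the cathode and Ca²⁺/Ca the anode, E°cell = E°(Mg²⁺/Mg) − E°(Ca²⁺/Ca).
So E°(Ca²⁺/Ca) = E°(Mg²⁺/Mg) − E°cell = (-2.37) − (+0.500) = -2.87 V.

-2.87 V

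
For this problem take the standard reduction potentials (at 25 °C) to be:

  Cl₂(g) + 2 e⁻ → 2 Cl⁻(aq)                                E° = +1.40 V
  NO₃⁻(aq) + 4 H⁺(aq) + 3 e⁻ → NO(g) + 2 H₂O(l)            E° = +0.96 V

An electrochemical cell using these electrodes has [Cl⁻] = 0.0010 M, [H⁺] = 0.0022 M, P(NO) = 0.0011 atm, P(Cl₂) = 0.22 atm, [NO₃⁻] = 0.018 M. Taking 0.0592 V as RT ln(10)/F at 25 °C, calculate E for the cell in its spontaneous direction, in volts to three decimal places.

Cl₂/Cl⁻ is the cathode (higher E°), NO₃⁻/NO the anode: E°cell = +1.40 − (+0.96) = +0.44 V, n = 6.
Overall: 3 Cl₂(g) + 2 NO(g) + 4 H₂O(l) → 6 Cl⁻(aq) + 2 NO₃⁻(aq) + 8 H⁺(aq)
Q = [Cl⁻]^6·[NO₃⁻]^2·[H⁺]^8 / (P(Cl₂)^3·P(NO)^2); log Q = -34.860.
E = E° − (0.0592/n) log Q = +0.44 − (0.0592/6)(-34.860) = +0.784 V.

+0.784 V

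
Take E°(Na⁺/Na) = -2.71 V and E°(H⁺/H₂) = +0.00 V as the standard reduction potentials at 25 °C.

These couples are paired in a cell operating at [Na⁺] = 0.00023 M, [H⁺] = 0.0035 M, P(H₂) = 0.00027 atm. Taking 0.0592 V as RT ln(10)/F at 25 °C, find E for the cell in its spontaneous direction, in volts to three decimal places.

+2.886 V

H⁺/H₂ is the cathode (higher E°), Na⁺/Na the anode: E°cell = +0.00 − (-2.71) = +2.71 V, n = 2.
Overall: 2 H⁺(aq) + 2 Na(s) → H₂(g) + 2 Na⁺(aq)
Q = P(H₂)·[Na⁺]^2 / ([H⁺]^2); log Q = -5.933.
E = E° − (0.0592/n) log Q = +2.71 − (0.0592/2)(-5.933) = +2.886 V.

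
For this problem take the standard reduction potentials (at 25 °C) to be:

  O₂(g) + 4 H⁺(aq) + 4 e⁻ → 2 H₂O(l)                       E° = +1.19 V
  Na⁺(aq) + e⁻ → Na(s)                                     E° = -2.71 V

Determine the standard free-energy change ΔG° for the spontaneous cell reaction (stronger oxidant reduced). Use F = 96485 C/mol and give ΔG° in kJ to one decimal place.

-1505.2 kJ

O₂/H₂O (E° = +1.19 V) is the cathode; Na⁺/Na (E° = -2.71 V) is the anode, so E°cell = +3.90 V.
Balancing electrons gives n = 4 (lcm of 4 and 1).
ΔG° = −nFE° = −(4)(96485)(+3.90) = -1,505,166 J = -1505.2 kJ.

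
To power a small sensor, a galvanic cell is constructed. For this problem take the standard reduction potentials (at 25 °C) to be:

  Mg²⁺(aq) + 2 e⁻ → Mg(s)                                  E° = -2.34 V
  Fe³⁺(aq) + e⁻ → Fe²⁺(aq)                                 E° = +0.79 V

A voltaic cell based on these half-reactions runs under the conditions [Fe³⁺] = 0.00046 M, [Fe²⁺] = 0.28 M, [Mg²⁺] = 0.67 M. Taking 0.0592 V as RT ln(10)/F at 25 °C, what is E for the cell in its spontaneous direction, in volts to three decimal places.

+2.970 V

Fe³⁺/Fe²⁺ is the cathode (higher E°), Mg²⁺/Mg the anode: E°cell = +0.79 − (-2.34) = +3.13 V, n = 2.
Overall: 2 Fe³⁺(aq) + Mg(s) → 2 Fe²⁺(aq) + Mg²⁺(aq)
Q = [Fe²⁺]^2·[Mg²⁺] / ([Fe³⁺]^2); log Q = 5.395.
E = E° − (0.0592/n) log Q = +3.13 − (0.0592/2)(5.395) = +2.970 V.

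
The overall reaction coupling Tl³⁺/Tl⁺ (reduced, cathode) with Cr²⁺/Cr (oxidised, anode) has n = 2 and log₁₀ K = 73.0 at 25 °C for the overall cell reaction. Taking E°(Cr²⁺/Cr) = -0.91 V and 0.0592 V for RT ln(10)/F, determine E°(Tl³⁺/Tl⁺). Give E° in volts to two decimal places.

+1.25 V

E°cell = (0.0592/n)·log K = (0.0592/2)(73.0) = +2.161 V.
Since Tl³⁺/Tl⁺ is the cathode and Cr²⁺/Cr the anode, E°cell = E°(Tl³⁺/Tl⁺) − E°(Cr²⁺/Cr).
So E°(Tl³⁺/Tl⁺) = E°cell + E°(Cr²⁺/Cr) = +2.161 + (-0.91) = +1.25 V.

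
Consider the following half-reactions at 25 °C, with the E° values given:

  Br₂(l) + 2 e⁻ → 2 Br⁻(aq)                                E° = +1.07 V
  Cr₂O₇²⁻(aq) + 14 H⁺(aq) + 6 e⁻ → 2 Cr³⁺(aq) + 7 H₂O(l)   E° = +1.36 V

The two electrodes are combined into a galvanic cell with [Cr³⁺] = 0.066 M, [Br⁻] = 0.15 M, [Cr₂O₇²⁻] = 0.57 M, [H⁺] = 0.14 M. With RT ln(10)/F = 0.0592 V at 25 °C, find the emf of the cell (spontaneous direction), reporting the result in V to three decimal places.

+0.144 V

Cr₂O₇²⁻/Cr³⁺ is the cathode (higher E°), Br₂/Br⁻ the anode: E°cell = +1.36 − (+1.07) = +0.29 V, n = 6.
Overall: Cr₂O₇²⁻(aq) + 14 H⁺(aq) + 6 Br⁻(aq) → 2 Cr³⁺(aq) + 7 H₂O(l) + 3 Br₂(l)
Q = [Cr³⁺]^2 / ([Cr₂O₇²⁻]·[H⁺]^14·[Br⁻]^6); log Q = 14.781.
E = E° − (0.0592/n) log Q = +0.29 − (0.0592/6)(14.781) = +0.144 V.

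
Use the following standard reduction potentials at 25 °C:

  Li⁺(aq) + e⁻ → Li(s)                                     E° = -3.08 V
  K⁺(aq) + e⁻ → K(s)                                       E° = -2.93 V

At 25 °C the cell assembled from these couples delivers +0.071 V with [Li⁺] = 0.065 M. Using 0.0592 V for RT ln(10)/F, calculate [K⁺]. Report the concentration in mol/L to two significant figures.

K⁺/K is the cathode, Li⁺/Li the anode: E°cell = +0.15 V, n = 1.
Overall reaction: K⁺(aq) + Li(s) → K(s) + Li⁺(aq); Q = [Li⁺]^1/[K⁺]^1.
From E = E° − (0.0592/n) log Q: log Q = (E° − E)·n/0.0592 = (+0.15 − (+0.071))·1/0.0592 = 1.3345.
So 1·log[K⁺] = 1·log(0.065) − log Q = -1.1871 − (1.3345) = -2.5216; [K⁺] = 10^(-2.5216) ≈ 0.0030 M.

0.0030 M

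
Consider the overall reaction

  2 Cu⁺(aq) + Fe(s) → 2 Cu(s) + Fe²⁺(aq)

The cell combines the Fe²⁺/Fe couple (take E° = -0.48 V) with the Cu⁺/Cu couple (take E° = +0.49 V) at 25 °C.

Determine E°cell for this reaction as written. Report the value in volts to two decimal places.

The Cu⁺/Cu couple has the higher reduction potential, so it is the cathode; Fe²⁺/Fe is oxidised at the anode.
E°cell = E°(cathode) − E°(anode) = (+0.49) − (-0.48) = +0.97 V.
Since E°cell > 0, the reaction is spontaneous under standard conditions.

+0.97 V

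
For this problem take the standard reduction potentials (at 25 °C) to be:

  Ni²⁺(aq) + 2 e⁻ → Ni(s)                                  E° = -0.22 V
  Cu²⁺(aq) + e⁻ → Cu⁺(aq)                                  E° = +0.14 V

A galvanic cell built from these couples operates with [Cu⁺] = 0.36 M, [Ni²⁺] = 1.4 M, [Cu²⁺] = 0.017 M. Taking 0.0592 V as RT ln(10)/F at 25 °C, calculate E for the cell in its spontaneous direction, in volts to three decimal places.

+0.277 V

Cu²⁺/Cu⁺ is the cathode (higher E°), Ni²⁺/Ni the anode: E°cell = +0.14 − (-0.22) = +0.36 V, n = 2.
Overall: 2 Cu²⁺(aq) + Ni(s) → 2 Cu⁺(aq) + Ni²⁺(aq)
Q = [Cu⁺]^2·[Ni²⁺] / ([Cu²⁺]^2); log Q = 2.798.
E = E° − (0.0592/n) log Q = +0.36 − (0.0592/2)(2.798) = +0.277 V.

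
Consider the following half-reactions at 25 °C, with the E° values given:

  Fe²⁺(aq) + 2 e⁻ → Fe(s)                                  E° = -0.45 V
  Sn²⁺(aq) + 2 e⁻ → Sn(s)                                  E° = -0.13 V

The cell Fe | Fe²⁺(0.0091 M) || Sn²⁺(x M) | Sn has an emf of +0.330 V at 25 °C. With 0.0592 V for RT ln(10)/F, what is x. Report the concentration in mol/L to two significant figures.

Sn²⁺/Sn is the cathode, Fe²⁺/Fe the anode: E°cell = +0.32 V, n = 2.
Overall reaction: Sn²⁺(aq) + Fe(s) → Sn(s) + Fe²⁺(aq); Q = [Fe²⁺]^1/[Sn²⁺]^1.
From E = E° − (0.0592/n) log Q: log Q = (E° − E)·n/0.0592 = (+0.32 − (+0.330))·2/0.0592 = -0.3378.
So 1·log[Sn²⁺] = 1·log(0.0091) − log Q = -2.0410 − (-0.3378) = -1.7032; [Sn²⁺] = 10^(-1.7032) ≈ 0.020 M.

0.020 M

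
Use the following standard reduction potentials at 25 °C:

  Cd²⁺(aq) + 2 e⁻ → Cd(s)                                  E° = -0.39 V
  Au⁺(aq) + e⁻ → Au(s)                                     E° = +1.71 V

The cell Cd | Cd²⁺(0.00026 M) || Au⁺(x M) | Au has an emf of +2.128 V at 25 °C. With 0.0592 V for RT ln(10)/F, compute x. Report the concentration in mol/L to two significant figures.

0.048 M

Au⁺/Au is the cathode, Cd²⁺/Cd the anode: E°cell = +2.10 V, n = 2.
Overall reaction: 2 Au⁺(aq) + Cd(s) → 2 Au(s) + Cd²⁺(aq); Q = [Cd²⁺]^1/[Au⁺]^2.
From E = E° − (0.0592/n) log Q: log Q = (E° − E)·n/0.0592 = (+2.10 − (+2.128))·2/0.0592 = -0.9459.
So 2·log[Au⁺] = 1·log(0.00026) − log Q = -3.5850 − (-0.9459) = -2.6391; log[Au⁺] = -2.6391 / 2 = -1.3196; [Au⁺] = 10^(-1.3196) ≈ 0.048 M.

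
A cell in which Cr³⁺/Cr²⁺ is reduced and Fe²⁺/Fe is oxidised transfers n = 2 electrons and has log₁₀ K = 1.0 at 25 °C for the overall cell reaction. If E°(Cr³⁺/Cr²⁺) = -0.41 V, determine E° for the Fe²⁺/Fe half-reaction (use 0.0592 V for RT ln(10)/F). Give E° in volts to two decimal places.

-0.44 V

E°cell = (0.0592/n)·log K = (0.0592/2)(1.0) = +0.030 V.
Since Cr³⁺/Cr²⁺ is the cathode and Fe²⁺/Fe the anode, E°cell = E°(Cr³⁺/Cr²⁺) − E°(Fe²⁺/Fe).
So E°(Fe²⁺/Fe) = E°(Cr³⁺/Cr²⁺) − E°cell = (-0.41) − (+0.030) = -0.44 V.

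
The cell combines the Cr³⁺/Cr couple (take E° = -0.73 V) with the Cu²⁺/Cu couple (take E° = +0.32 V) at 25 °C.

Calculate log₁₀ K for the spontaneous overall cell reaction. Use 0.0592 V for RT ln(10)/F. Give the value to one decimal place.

106.4

Cathode: Cu²⁺/Cu; anode: Cr³⁺/Cr. E°cell = +1.05 V, n = 6.
log K = nE°cell / 0.0592 = (6)(+1.05) / 0.0592 = 106.4.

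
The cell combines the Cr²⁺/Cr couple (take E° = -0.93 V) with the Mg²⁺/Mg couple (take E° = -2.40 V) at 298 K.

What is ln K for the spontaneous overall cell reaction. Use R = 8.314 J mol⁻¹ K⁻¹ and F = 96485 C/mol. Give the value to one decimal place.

114.5

Cathode: Cr²⁺/Cr; anode: Mg²⁺/Mg. E°cell = (-0.93) − (-2.40) = +1.47 V, with n = 2.
ΔG° = −nFE° = −RT ln K, so ln K = nFE°/(RT) = (2)(96485)(+1.47) / ((8.314)(298)) = 114.494.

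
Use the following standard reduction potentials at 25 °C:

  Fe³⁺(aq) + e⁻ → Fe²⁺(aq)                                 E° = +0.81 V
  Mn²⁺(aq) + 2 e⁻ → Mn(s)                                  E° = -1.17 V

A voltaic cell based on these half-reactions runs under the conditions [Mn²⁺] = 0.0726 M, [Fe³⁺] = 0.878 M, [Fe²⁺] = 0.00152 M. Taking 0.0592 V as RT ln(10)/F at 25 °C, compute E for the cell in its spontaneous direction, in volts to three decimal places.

Fe³⁺/Fe²⁺ is the cathode (higher E°), Mn²⁺/Mn the anode: E°cell = +0.81 − (-1.17) = +1.98 V, n = 2.
Overall: 2 Fe³⁺(aq) + Mn(s) → 2 Fe²⁺(aq) + Mn²⁺(aq)
Q = [Fe²⁺]^2·[Mn²⁺] / ([Fe³⁺]^2); log Q = -6.662.
E = E° − (0.0592/n) log Q = +1.98 − (0.0592/2)(-6.662) = +2.177 V.

+2.177 V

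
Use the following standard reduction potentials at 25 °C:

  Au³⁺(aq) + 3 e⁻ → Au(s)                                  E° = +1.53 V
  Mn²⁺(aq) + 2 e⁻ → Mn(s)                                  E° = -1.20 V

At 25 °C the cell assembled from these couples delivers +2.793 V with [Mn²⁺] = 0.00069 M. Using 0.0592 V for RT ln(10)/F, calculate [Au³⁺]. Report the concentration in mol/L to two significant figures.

Au³⁺/Au is the cathode, Mn²⁺/Mn the anode: E°cell = +2.73 V, n = 6.
Overall reaction: 2 Au³⁺(aq) + 3 Mn(s) → 2 Au(s) + 3 Mn²⁺(aq); Q = [Mn²⁺]^3/[Au³⁺]^2.
From E = E° − (0.0592/n) log Q: log Q = (E° − E)·n/0.0592 = (+2.73 − (+2.793))·6/0.0592 = -6.3851.
So 2·log[Au³⁺] = 3·log(0.00069) − log Q = -9.4835 − (-6.3851) = -3.0984; log[Au³⁺] = -3.0984 / 2 = -1.5492; [Au³⁺] = 10^(-1.5492) ≈ 0.028 M.

0.028 M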